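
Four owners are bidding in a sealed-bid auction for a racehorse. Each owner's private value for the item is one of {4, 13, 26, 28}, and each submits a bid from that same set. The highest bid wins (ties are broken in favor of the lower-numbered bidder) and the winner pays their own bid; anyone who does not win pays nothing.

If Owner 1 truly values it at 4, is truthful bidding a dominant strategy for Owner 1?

Check each profile of the others' bids and compare truth against every alternative bid.
Others bid (4, 4, 4): truth gives 0, best alternative gives -9.
Others bid (4, 4, 13): truth gives 0, best alternative gives -9.
Others bid (4, 13, 4): truth gives 0, best alternative gives -9.
Others bid (4, 13, 13): truth gives 0, best alternative gives -9.
Others bid (13, 4, 4): truth gives 0, best alternative gives -9.
Others bid (13, 4, 13): truth gives 0, best alternative gives -9.
(Remaining 58 profiles checked similarly; truth is weakly best in each.)
In every case the truthful bid is at least as good as any alternative, so it is a dominant strategy.

Yes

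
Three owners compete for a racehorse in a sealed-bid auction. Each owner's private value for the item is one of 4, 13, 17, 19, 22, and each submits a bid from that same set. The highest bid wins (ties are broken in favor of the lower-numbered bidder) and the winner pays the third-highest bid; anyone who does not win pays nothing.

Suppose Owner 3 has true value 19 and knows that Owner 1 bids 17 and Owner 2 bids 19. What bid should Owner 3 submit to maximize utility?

22

Bid 4: loses, pays 0, utility 0.
Bid 13: loses, pays 0, utility 0.
Bid 17: loses, pays 0, utility 0.
Bid 19: loses, pays 0, utility 0.
Bid 22: wins, pays 17, utility 19 - 17 = 2.
The best choice is 22 with utility 2.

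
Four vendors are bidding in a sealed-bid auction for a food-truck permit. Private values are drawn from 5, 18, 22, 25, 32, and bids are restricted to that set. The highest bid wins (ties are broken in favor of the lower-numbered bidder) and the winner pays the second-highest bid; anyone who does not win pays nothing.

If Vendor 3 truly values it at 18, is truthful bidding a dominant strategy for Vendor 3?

Yes

Check each profile of the others' bids and compare truth against every alternative bid.
Others bid (5, 5, 5): truth gives 13, best alternative gives 13.
Others bid (5, 5, 18): truth gives 0, best alternative gives 0.
Others bid (5, 5, 22): truth gives 0, best alternative gives 0.
Others bid (5, 5, 25): truth gives 0, best alternative gives 0.
Others bid (5, 5, 32): truth gives 0, best alternative gives 0.
Others bid (5, 18, 5): truth gives 0, best alternative gives 0.
(Remaining 119 profiles checked similarly; truth is weakly best in each.)
In every case the truthful bid is at least as good as any alternative, so it is a dominant strategy.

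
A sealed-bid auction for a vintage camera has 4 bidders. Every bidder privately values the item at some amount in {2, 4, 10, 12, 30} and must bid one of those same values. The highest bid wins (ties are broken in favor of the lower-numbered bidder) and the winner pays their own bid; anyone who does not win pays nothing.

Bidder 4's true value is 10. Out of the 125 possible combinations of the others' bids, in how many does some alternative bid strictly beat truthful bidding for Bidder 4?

Others bid (2, 2, 2): truth gives 0; bid 4 gives 6 > 0. Violating.
Others bid (2, 2, 4): truth gives 0; no alternative beats it.
Others bid (2, 2, 10): truth gives 0; no alternative beats it.
(Checking all 125 profiles: 1 has a profitable deviation, 124 do not.)

1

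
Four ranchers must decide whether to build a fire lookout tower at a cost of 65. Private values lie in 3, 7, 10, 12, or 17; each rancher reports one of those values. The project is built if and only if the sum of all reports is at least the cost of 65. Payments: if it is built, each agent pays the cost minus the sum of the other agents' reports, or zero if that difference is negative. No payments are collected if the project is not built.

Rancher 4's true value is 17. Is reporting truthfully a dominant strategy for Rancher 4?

Yes

Check each profile of the others' reports and compare truth against every alternative report.
Others report (17, 17, 17): truth gives 3, best alternative gives 0.
Others report (3, 3, 3): truth gives 0, best alternative gives 0.
Others report (3, 3, 7): truth gives 0, best alternative gives 0.
Others report (3, 3, 10): truth gives 0, best alternative gives 0.
Others report (3, 3, 12): truth gives 0, best alternative gives 0.
Others report (3, 3, 17): truth gives 0, best alternative gives 0.
(Remaining 119 profiles checked similarly; truth is weakly best in each.)
In every case the truthful report is at least as good as any alternative, so it is a dominant strategy.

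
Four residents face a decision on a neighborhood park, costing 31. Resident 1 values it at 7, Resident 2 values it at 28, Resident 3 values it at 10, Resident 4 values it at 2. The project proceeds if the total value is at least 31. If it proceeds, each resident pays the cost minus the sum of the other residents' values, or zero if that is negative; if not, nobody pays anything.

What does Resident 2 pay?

12

Total value 47 ≥ cost 31, so the project is built.
The other residents' values sum to 19.
Cost minus that sum is 31 - 19 = 12.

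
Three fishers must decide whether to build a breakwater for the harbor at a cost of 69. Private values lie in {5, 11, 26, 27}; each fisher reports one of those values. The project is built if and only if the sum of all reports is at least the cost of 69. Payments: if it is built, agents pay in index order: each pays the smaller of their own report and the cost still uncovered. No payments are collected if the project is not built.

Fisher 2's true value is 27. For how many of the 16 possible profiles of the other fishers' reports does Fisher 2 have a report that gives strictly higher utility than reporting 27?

4

Others report (26, 26): truth gives 0; report 26 gives 1 > 0. Violating.
Others report (26, 27): truth gives 0; report 26 gives 1 > 0. Violating.
Others report (27, 26): truth gives 0; report 26 gives 1 > 0. Violating.
Others report (27, 27): truth gives 0; report 26 gives 1 > 0. Violating.
Others report (5, 5): truth gives 0; no alternative beats it.
Others report (5, 11): truth gives 0; no alternative beats it.
(Checking all 16 profiles: 4 have a profitable deviation, 12 do not.)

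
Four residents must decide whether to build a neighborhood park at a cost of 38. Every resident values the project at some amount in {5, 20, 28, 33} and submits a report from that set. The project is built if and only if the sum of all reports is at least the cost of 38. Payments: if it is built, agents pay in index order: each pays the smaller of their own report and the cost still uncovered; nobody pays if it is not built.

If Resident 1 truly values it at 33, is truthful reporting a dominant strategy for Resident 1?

No

Consider the case where Resident 2 reports 5, Resident 3 reports 5 and Resident 4 reports 5.
Truthful report 33: project built, pays 33, utility 33 - 33 = 0.
Report 28 instead: project built, pays 28, utility 33 - 28 = 5.
Since 5 > 0, reporting 28 is strictly better here, so truthful reporting is not dominant.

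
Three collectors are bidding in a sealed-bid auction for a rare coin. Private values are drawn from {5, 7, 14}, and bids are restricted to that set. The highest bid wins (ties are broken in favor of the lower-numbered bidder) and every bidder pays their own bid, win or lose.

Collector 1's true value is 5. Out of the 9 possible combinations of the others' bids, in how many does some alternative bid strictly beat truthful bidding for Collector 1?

3

Others bid (5, 7): truth gives -5; bid 7 gives -2 > -5. Violating.
Others bid (7, 5): truth gives -5; bid 7 gives -2 > -5. Violating.
Others bid (7, 7): truth gives -5; bid 7 gives -2 > -5. Violating.
Others bid (5, 5): truth gives 0; no alternative beats it.
Others bid (5, 14): truth gives -5; no alternative beats it.
(Checking all 9 profiles: 3 have a profitable deviation, 6 do not.)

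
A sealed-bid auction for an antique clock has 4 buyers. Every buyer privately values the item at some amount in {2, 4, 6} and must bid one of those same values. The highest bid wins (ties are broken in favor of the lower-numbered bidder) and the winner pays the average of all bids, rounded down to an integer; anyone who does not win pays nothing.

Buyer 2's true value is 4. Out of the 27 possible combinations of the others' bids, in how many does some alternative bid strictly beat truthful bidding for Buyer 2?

1

Others bid (4, 2, 2): truth gives 0; bid 6 gives 1 > 0. Violating.
Others bid (2, 2, 2): truth gives 2; no alternative beats it.
Others bid (2, 2, 4): truth gives 1; no alternative beats it.
(Checking all 27 profiles: 1 has a profitable deviation, 26 do not.)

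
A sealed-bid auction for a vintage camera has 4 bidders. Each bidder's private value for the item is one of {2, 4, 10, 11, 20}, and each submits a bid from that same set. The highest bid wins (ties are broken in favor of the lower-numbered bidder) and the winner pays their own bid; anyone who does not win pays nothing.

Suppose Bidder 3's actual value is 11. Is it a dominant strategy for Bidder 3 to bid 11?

No

Consider the case where Bidder 1 bids 2, Bidder 2 bids 2 and Bidder 4 bids 2.
Truthful bid 11: wins, pays 11, utility 11 - 11 = 0.
Bid 4 instead: wins, pays 4, utility 11 - 4 = 7.
Since 7 > 0, bidding 4 is strictly better here, so truthful bidding is not dominant.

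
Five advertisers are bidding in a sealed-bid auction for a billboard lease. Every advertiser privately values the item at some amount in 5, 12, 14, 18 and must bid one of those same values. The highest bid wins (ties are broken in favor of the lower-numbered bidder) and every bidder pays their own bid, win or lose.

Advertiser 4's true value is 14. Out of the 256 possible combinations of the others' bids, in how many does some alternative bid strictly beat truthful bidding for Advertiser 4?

234

Others bid (5, 5, 5, 5): truth gives 0; bid 12 gives 2 > 0. Violating.
Others bid (5, 5, 5, 12): truth gives 0; bid 12 gives 2 > 0. Violating.
Others bid (5, 5, 5, 18): truth gives -14; bid 18 gives -4 > -14. Violating.
Others bid (5, 5, 12, 18): truth gives -14; bid 18 gives -4 > -14. Violating.
Others bid (5, 5, 5, 14): truth gives 0; no alternative beats it.
Others bid (5, 5, 12, 5): truth gives 0; no alternative beats it.
(Checking all 256 profiles: 234 have a profitable deviation, 22 do not.)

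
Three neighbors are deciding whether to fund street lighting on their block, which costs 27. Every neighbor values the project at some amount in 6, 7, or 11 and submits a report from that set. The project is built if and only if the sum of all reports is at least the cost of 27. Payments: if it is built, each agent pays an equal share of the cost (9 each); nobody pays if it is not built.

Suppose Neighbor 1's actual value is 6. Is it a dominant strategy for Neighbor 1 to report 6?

Check each profile of the others' reports and compare truth against every alternative report.
Others report (11, 11): truth gives -3, best alternative gives -3.
Others report (6, 6): truth gives 0, best alternative gives 0.
Others report (6, 7): truth gives 0, best alternative gives 0.
Others report (6, 11): truth gives 0, best alternative gives 0.
Others report (7, 6): truth gives 0, best alternative gives 0.
Others report (7, 7): truth gives 0, best alternative gives 0.
(Remaining 3 profiles checked similarly; truth is weakly best in each.)
In every case the truthful report is at least as good as any alternative, so it is a dominant strategy.

Yes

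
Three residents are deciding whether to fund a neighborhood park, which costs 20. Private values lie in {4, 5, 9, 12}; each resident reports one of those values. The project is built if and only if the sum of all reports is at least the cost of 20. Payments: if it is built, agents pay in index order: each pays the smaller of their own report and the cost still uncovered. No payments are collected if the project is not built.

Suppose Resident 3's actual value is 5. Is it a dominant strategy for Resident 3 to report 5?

Check each profile of the others' reports and compare truth against every alternative report.
Others report (9, 12): truth gives 5, best alternative gives 5.
Others report (12, 9): truth gives 5, best alternative gives 5.
Others report (12, 12): truth gives 5, best alternative gives 5.
Others report (9, 9): truth gives 3, best alternative gives 3.
Others report (5, 12): truth gives 2, best alternative gives 2.
Others report (12, 5): truth gives 2, best alternative gives 2.
(Remaining 10 profiles checked similarly; truth is weakly best in each.)
In every case the truthful report is at least as good as any alternative, so it is a dominant strategy.

Yes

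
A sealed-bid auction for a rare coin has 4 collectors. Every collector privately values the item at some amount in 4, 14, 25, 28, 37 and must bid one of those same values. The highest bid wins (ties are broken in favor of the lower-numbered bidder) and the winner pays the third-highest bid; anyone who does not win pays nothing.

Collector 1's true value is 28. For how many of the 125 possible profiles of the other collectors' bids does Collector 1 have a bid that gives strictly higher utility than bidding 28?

Others bid (4, 4, 37): truth gives 0; bid 37 gives 24 > 0. Violating.
Others bid (4, 14, 37): truth gives 0; bid 37 gives 14 > 0. Violating.
Others bid (4, 25, 37): truth gives 0; bid 37 gives 3 > 0. Violating.
Others bid (4, 37, 4): truth gives 0; bid 37 gives 24 > 0. Violating.
Others bid (4, 4, 4): truth gives 24; no alternative beats it.
Others bid (4, 4, 14): truth gives 24; no alternative beats it.
(Checking all 125 profiles: 27 have a profitable deviation, 98 do not.)

27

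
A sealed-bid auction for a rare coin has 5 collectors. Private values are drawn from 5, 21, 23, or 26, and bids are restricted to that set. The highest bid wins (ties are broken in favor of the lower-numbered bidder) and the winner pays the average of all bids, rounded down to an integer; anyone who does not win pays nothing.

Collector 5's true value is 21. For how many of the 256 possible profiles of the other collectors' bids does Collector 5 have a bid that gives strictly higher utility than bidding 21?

64

Others bid (5, 5, 5, 21): truth gives 0; bid 23 gives 10 > 0. Violating.
Others bid (5, 5, 5, 23): truth gives 0; bid 26 gives 9 > 0. Violating.
Others bid (5, 5, 21, 5): truth gives 0; bid 23 gives 10 > 0. Violating.
Others bid (5, 5, 21, 21): truth gives 0; bid 23 gives 6 > 0. Violating.
Others bid (5, 5, 5, 5): truth gives 13; no alternative beats it.
Others bid (5, 5, 5, 26): truth gives 0; no alternative beats it.
(Checking all 256 profiles: 64 have a profitable deviation, 192 do not.)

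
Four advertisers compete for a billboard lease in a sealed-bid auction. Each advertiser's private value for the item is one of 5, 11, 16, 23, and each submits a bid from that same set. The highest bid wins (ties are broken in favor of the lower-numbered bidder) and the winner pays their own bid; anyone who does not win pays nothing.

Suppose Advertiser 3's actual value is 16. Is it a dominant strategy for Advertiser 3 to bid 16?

Consider the case where Advertiser 1 bids 5, Advertiser 2 bids 5 and Advertiser 4 bids 5.
Truthful bid 16: wins, pays 16, utility 16 - 16 = 0.
Bid 11 instead: wins, pays 11, utility 16 - 11 = 5.
Since 5 > 0, bidding 11 is strictly better here, so truthful bidding is not dominant.

No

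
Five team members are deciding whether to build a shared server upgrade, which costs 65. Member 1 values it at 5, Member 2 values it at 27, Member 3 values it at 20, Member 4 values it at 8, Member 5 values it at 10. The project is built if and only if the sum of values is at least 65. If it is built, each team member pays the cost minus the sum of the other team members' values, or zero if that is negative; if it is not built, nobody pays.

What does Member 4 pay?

Total value 70 ≥ cost 65, so the project is built.
The other team members' values sum to 62.
Cost minus that sum is 65 - 62 = 3.

3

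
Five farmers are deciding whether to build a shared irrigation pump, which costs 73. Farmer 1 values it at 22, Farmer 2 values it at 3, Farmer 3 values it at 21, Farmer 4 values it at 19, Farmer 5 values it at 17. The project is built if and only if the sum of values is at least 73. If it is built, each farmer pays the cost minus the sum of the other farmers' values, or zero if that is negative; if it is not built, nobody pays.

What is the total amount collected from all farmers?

Total value 82 ≥ cost 73, so it is built.
Farmer 1: others sum to 60; max(0, 73 - 60) = 13.
Farmer 2: others sum to 79; max(0, 73 - 79) = 0.
Farmer 3: others sum to 61; max(0, 73 - 61) = 12.
Farmer 4: others sum to 63; max(0, 73 - 63) = 10.
Farmer 5: others sum to 65; max(0, 73 - 65) = 8.
Total collected = 13 + 0 + 12 + 10 + 8 = 43.

43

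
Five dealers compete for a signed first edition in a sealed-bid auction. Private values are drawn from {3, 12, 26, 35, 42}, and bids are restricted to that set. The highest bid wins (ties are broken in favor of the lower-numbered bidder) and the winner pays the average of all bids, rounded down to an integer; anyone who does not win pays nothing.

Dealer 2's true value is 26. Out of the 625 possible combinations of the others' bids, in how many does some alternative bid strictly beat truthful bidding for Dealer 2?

204

Others bid (3, 3, 3, 3): truth gives 19; bid 12 gives 22 > 19. Violating.
Others bid (3, 3, 3, 12): truth gives 17; bid 12 gives 20 > 17. Violating.
Others bid (3, 3, 3, 35): truth gives 0; bid 35 gives 11 > 0. Violating.
Others bid (3, 3, 3, 42): truth gives 0; bid 42 gives 8 > 0. Violating.
Others bid (3, 3, 3, 26): truth gives 14; no alternative beats it.
Others bid (3, 3, 12, 26): truth gives 12; no alternative beats it.
(Checking all 625 profiles: 204 have a profitable deviation, 421 do not.)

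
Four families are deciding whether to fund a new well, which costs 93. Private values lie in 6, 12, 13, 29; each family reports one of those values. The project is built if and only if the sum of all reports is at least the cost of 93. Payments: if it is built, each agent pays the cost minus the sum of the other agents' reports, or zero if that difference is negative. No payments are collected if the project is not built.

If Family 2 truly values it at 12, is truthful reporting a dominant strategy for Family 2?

Check each profile of the others' reports and compare truth against every alternative report.
Others report (29, 29, 29): truth gives 6, best alternative gives 6.
Others report (6, 6, 6): truth gives 0, best alternative gives 0.
Others report (6, 6, 12): truth gives 0, best alternative gives 0.
Others report (6, 6, 13): truth gives 0, best alternative gives 0.
Others report (6, 6, 29): truth gives 0, best alternative gives 0.
Others report (6, 12, 6): truth gives 0, best alternative gives 0.
(Remaining 58 profiles checked similarly; truth is weakly best in each.)
In every case the truthful report is at least as good as any alternative, so it is a dominant strategy.

Yes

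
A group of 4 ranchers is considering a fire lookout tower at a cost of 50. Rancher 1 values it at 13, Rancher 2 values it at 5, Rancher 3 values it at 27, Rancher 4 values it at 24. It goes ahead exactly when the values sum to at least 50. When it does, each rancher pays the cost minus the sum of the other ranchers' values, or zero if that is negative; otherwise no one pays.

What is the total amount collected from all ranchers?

13

Total value 69 ≥ cost 50, so it is built.
Rancher 1: others sum to 56; max(0, 50 - 56) = 0.
Rancher 2: others sum to 64; max(0, 50 - 64) = 0.
Rancher 3: others sum to 42; max(0, 50 - 42) = 8.
Rancher 4: others sum to 45; max(0, 50 - 45) = 5.
Total collected = 0 + 0 + 8 + 5 = 13.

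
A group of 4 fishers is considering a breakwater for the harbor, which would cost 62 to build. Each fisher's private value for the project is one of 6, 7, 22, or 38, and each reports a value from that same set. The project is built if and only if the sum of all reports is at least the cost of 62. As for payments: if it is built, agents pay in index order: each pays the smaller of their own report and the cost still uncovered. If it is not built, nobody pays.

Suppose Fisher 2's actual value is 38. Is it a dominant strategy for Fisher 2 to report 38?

No

Consider the case where Fisher 1 reports 6, Fisher 3 reports 6 and Fisher 4 reports 38.
Truthful report 38: project built, pays 38, utility 38 - 38 = 0.
Report 22 instead: project built, pays 22, utility 38 - 22 = 16.
Since 16 > 0, reporting 22 is strictly better here, so truthful reporting is not dominant.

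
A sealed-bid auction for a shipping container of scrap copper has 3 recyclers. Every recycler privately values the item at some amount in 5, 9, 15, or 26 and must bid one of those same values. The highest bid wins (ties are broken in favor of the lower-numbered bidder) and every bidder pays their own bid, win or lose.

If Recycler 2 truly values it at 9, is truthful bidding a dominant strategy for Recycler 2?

Consider the case where Recycler 1 bids 5 and Recycler 3 bids 15.
Truthful bid 9: loses but pays 9, utility -9.
Bid 5 instead: loses but pays 5, utility -5.
Since -5 > -9, bidding 5 is strictly better here, so truthful bidding is not dominant.

No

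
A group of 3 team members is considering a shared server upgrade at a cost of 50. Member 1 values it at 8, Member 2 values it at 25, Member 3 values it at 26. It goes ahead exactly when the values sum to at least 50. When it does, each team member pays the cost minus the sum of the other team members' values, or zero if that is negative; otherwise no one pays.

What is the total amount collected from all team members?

Total value 59 ≥ cost 50, so it is built.
Member 1: others sum to 51; max(0, 50 - 51) = 0.
Member 2: others sum to 34; max(0, 50 - 34) = 16.
Member 3: others sum to 33; max(0, 50 - 33) = 17.
Total collected = 0 + 16 + 17 = 33.

33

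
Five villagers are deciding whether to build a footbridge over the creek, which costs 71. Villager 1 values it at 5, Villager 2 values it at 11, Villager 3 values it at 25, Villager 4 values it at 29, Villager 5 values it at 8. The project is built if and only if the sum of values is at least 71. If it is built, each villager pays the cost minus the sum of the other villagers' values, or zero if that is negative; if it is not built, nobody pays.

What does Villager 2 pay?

Total value 78 ≥ cost 71, so the project is built.
The other villagers' values sum to 67.
Cost minus that sum is 71 - 67 = 4.

4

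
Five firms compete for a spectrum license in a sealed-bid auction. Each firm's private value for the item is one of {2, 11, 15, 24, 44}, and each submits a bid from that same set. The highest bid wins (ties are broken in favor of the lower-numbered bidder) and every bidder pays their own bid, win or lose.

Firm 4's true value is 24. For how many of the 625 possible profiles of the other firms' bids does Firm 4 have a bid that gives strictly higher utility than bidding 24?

Others bid (2, 2, 2, 2): truth gives 0; bid 11 gives 13 > 0. Violating.
Others bid (2, 2, 2, 11): truth gives 0; bid 11 gives 13 > 0. Violating.
Others bid (2, 2, 2, 15): truth gives 0; bid 15 gives 9 > 0. Violating.
Others bid (2, 2, 2, 44): truth gives -24; bid 2 gives -2 > -24. Violating.
Others bid (2, 2, 2, 24): truth gives 0; no alternative beats it.
Others bid (2, 2, 11, 24): truth gives 0; no alternative beats it.
(Checking all 625 profiles: 541 have a profitable deviation, 84 do not.)

541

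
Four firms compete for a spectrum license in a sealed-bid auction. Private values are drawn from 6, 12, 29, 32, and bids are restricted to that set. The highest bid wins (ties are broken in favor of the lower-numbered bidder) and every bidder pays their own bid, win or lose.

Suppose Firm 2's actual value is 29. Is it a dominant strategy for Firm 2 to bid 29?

No

Consider the case where Firm 1 bids 6, Firm 3 bids 6 and Firm 4 bids 6.
Truthful bid 29: wins, pays 29, utility 29 - 29 = 0.
Bid 12 instead: wins, pays 12, utility 29 - 12 = 17.
Since 17 > 0, bidding 12 is strictly better here, so truthful bidding is not dominant.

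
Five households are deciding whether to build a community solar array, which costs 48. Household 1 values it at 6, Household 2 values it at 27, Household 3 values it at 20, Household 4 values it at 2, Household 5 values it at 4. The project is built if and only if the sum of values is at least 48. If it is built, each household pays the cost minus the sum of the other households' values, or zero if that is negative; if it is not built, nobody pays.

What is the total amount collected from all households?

25

Total value 59 ≥ cost 48, so it is built.
Household 1: others sum to 53; max(0, 48 - 53) = 0.
Household 2: others sum to 32; max(0, 48 - 32) = 16.
Household 3: others sum to 39; max(0, 48 - 39) = 9.
Household 4: others sum to 57; max(0, 48 - 57) = 0.
Household 5: others sum to 55; max(0, 48 - 55) = 0.
Total collected = 0 + 16 + 9 + 0 + 0 = 25.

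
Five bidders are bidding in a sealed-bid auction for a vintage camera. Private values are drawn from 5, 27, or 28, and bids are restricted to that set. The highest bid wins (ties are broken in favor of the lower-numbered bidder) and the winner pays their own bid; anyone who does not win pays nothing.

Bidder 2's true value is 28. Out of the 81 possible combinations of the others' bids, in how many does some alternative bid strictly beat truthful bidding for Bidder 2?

8

Others bid (5, 5, 5, 5): truth gives 0; bid 27 gives 1 > 0. Violating.
Others bid (5, 5, 5, 27): truth gives 0; bid 27 gives 1 > 0. Violating.
Others bid (5, 5, 27, 5): truth gives 0; bid 27 gives 1 > 0. Violating.
Others bid (5, 5, 27, 27): truth gives 0; bid 27 gives 1 > 0. Violating.
Others bid (5, 5, 5, 28): truth gives 0; no alternative beats it.
Others bid (5, 5, 27, 28): truth gives 0; no alternative beats it.
(Checking all 81 profiles: 8 have a profitable deviation, 73 do not.)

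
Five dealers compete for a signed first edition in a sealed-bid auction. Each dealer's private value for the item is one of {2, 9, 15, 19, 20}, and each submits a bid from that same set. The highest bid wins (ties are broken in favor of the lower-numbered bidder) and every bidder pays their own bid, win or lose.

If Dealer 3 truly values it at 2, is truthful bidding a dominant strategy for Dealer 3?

Check each profile of the others' bids and compare truth against every alternative bid.
Others bid (2, 2, 2, 15): truth gives -2, best alternative gives -9.
Others bid (2, 2, 2, 19): truth gives -2, best alternative gives -9.
Others bid (2, 2, 2, 20): truth gives -2, best alternative gives -9.
Others bid (2, 2, 9, 15): truth gives -2, best alternative gives -9.
Others bid (2, 2, 9, 19): truth gives -2, best alternative gives -9.
Others bid (2, 2, 9, 20): truth gives -2, best alternative gives -9.
(Remaining 619 profiles checked similarly; truth is weakly best in each.)
In every case the truthful bid is at least as good as any alternative, so it is a dominant strategy.

Yes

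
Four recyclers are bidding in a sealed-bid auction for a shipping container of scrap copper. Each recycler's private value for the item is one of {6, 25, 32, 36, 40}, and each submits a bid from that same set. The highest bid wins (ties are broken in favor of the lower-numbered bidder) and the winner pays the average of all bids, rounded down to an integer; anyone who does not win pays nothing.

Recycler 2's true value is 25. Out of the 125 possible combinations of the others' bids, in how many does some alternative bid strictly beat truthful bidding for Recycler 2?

Others bid (6, 6, 32): truth gives 0; bid 32 gives 6 > 0. Violating.
Others bid (6, 6, 36): truth gives 0; bid 36 gives 4 > 0. Violating.
Others bid (6, 6, 40): truth gives 0; bid 40 gives 2 > 0. Violating.
Others bid (6, 25, 32): truth gives 0; bid 32 gives 2 > 0. Violating.
Others bid (6, 6, 6): truth gives 15; no alternative beats it.
Others bid (6, 6, 25): truth gives 10; no alternative beats it.
(Checking all 125 profiles: 17 have a profitable deviation, 108 do not.)

17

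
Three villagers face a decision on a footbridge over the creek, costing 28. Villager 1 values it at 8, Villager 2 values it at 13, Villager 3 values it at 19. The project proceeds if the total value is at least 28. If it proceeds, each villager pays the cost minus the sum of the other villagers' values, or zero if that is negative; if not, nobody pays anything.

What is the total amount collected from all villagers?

Total value 40 ≥ cost 28, so it is built.
Villager 1: others sum to 32; max(0, 28 - 32) = 0.
Villager 2: others sum to 27; max(0, 28 - 27) = 1.
Villager 3: others sum to 21; max(0, 28 - 21) = 7.
Total collected = 0 + 1 + 7 = 8.

8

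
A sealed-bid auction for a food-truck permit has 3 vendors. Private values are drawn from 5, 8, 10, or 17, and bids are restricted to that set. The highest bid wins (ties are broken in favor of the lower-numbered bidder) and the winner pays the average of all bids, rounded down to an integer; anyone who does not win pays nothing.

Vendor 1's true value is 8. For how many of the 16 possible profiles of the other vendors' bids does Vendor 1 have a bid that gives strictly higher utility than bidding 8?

Others bid (5, 5): truth gives 2; bid 5 gives 3 > 2. Violating.
Others bid (5, 8): truth gives 1; no alternative beats it.
Others bid (5, 10): truth gives 0; no alternative beats it.
(Checking all 16 profiles: 1 has a profitable deviation, 15 do not.)

1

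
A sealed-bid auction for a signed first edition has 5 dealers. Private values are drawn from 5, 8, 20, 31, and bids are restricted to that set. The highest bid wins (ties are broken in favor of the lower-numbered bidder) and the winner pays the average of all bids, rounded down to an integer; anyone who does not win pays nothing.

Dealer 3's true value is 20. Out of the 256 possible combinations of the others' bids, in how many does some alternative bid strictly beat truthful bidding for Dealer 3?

88

Others bid (5, 5, 5, 5): truth gives 12; bid 8 gives 15 > 12. Violating.
Others bid (5, 5, 5, 8): truth gives 12; bid 8 gives 14 > 12. Violating.
Others bid (5, 5, 5, 31): truth gives 0; bid 31 gives 5 > 0. Violating.
Others bid (5, 5, 8, 5): truth gives 12; bid 8 gives 14 > 12. Violating.
Others bid (5, 5, 5, 20): truth gives 9; no alternative beats it.
Others bid (5, 5, 8, 20): truth gives 9; no alternative beats it.
(Checking all 256 profiles: 88 have a profitable deviation, 168 do not.)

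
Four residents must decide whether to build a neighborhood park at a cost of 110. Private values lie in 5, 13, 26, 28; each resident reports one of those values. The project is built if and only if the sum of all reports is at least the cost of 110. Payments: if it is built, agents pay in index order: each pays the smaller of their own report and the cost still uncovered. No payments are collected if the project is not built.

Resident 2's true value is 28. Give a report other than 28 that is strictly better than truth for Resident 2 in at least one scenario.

26

Suppose Resident 1 reports 28, Resident 3 reports 28 and Resident 4 reports 28.
Report 28: project built, pays 28, utility 28 - 28 = 0.
Report 26: project built, pays 26, utility 28 - 26 = 2.
So reporting 26 beats truth here (2 > 0).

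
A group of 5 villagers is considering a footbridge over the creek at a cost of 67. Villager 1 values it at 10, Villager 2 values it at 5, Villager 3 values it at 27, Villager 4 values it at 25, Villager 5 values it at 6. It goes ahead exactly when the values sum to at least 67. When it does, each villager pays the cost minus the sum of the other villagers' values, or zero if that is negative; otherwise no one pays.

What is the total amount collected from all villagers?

Total value 73 ≥ cost 67, so it is built.
Villager 1: others sum to 63; max(0, 67 - 63) = 4.
Villager 2: others sum to 68; max(0, 67 - 68) = 0.
Villager 3: others sum to 46; max(0, 67 - 46) = 21.
Villager 4: others sum to 48; max(0, 67 - 48) = 19.
Villager 5: others sum to 67; max(0, 67 - 67) = 0.
Total collected = 4 + 0 + 21 + 19 + 0 = 44.

44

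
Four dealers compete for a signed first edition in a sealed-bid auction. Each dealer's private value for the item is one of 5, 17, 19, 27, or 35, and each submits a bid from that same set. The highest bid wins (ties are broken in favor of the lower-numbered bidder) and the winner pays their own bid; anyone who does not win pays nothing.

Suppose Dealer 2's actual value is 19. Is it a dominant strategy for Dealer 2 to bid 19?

No

Consider the case where Dealer 1 bids 5, Dealer 3 bids 5 and Dealer 4 bids 5.
Truthful bid 19: wins, pays 19, utility 19 - 19 = 0.
Bid 17 instead: wins, pays 17, utility 19 - 17 = 2.
Since 2 > 0, bidding 17 is strictly better here, so truthful bidding is not dominant.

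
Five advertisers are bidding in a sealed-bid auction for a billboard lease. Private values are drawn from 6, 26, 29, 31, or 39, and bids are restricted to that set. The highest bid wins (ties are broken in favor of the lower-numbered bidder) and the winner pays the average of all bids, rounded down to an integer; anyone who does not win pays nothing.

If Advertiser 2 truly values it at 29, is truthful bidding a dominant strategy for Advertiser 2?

Consider the case where Advertiser 1 bids 6, Advertiser 3 bids 6, Advertiser 4 bids 6 and Advertiser 5 bids 31.
Truthful bid 29: loses, pays 0, utility 0.
Bid 31 instead: wins, pays 16, utility 29 - 16 = 13.
Since 13 > 0, bidding 31 is strictly better here, so truthful bidding is not dominant.

No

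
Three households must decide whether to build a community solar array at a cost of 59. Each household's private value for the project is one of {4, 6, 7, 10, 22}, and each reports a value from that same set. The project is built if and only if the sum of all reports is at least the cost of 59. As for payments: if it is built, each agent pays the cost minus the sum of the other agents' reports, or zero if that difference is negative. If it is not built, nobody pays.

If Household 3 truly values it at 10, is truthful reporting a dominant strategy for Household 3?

Check each profile of the others' reports and compare truth against every alternative report.
Others report (4, 4): truth gives 0, best alternative gives 0.
Others report (4, 6): truth gives 0, best alternative gives 0.
Others report (4, 7): truth gives 0, best alternative gives 0.
Others report (4, 10): truth gives 0, best alternative gives 0.
Others report (4, 22): truth gives 0, best alternative gives 0.
Others report (6, 4): truth gives 0, best alternative gives 0.
(Remaining 19 profiles checked similarly; truth is weakly best in each.)
In every case the truthful report is at least as good as any alternative, so it is a dominant strategy.

Yes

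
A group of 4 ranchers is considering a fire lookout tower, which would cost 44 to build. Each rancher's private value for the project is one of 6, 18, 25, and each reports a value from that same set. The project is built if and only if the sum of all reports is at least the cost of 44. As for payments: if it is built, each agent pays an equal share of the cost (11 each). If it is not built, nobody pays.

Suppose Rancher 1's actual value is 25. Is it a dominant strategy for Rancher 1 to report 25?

Yes

Check each profile of the others' reports and compare truth against every alternative report.
Others report (6, 6, 18): truth gives 14, best alternative gives 14.
Others report (6, 6, 25): truth gives 14, best alternative gives 14.
Others report (6, 18, 6): truth gives 14, best alternative gives 14.
Others report (6, 18, 18): truth gives 14, best alternative gives 14.
Others report (6, 18, 25): truth gives 14, best alternative gives 14.
Others report (6, 25, 6): truth gives 14, best alternative gives 14.
(Remaining 21 profiles checked similarly; truth is weakly best in each.)
In every case the truthful report is at least as good as any alternative, so it is a dominant strategy.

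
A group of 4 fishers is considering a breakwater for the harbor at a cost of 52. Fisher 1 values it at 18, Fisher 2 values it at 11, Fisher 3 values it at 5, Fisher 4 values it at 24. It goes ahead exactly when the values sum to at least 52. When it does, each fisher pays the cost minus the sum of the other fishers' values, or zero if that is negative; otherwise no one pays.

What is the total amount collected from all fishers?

Total value 58 ≥ cost 52, so it is built.
Fisher 1: others sum to 40; max(0, 52 - 40) = 12.
Fisher 2: others sum to 47; max(0, 52 - 47) = 5.
Fisher 3: others sum to 53; max(0, 52 - 53) = 0.
Fisher 4: others sum to 34; max(0, 52 - 34) = 18.
Total collected = 12 + 5 + 0 + 18 = 35.

35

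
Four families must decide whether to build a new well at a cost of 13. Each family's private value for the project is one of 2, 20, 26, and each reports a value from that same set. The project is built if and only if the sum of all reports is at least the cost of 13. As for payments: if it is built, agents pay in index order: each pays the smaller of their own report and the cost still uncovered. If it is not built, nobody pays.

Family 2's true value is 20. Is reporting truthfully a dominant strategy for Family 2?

No

Consider the case where Family 1 reports 2, Family 3 reports 2 and Family 4 reports 20.
Truthful report 20: project built, pays 11, utility 20 - 11 = 9.
Report 2 instead: project built, pays 2, utility 20 - 2 = 18.
Since 18 > 9, reporting 2 is strictly better here, so truthful reporting is not dominant.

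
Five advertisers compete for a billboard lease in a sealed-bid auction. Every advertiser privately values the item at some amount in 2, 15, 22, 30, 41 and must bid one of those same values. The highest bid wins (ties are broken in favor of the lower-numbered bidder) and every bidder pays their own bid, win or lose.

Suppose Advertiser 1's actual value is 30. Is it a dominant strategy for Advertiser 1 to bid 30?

Consider the case where Advertiser 2 bids 2, Advertiser 3 bids 2, Advertiser 4 bids 2 and Advertiser 5 bids 2.
Truthful bid 30: wins, pays 30, utility 30 - 30 = 0.
Bid 2 instead: wins, pays 2, utility 30 - 2 = 28.
Since 28 > 0, bidding 2 is strictly better here, so truthful bidding is not dominant.

No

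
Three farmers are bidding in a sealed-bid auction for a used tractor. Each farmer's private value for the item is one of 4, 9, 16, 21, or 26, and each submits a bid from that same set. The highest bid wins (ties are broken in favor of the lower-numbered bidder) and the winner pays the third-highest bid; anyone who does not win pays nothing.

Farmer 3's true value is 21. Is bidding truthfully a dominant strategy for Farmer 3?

Consider the case where Farmer 1 bids 4 and Farmer 2 bids 21.
Truthful bid 21: loses, pays 0, utility 0.
Bid 26 instead: wins, pays 4, utility 21 - 4 = 17.
Since 17 > 0, bidding 26 is strictly better here, so truthful bidding is not dominant.

No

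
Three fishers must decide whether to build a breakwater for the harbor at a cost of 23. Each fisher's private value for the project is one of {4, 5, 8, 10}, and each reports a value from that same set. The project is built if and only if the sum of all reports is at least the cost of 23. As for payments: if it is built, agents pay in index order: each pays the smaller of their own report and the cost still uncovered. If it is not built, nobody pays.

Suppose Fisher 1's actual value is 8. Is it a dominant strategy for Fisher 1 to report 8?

Consider the case where Fisher 2 reports 8 and Fisher 3 reports 10.
Truthful report 8: project built, pays 8, utility 8 - 8 = 0.
Report 5 instead: project built, pays 5, utility 8 - 5 = 3.
Since 3 > 0, reporting 5 is strictly better here, so truthful reporting is not dominant.

No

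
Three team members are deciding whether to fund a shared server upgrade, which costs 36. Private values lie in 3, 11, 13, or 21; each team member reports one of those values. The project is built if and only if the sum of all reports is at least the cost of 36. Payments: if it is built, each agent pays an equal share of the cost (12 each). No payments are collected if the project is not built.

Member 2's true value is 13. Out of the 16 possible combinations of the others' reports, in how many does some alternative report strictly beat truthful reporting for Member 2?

Others report (3, 13): truth gives 0; report 21 gives 1 > 0. Violating.
Others report (11, 11): truth gives 0; report 21 gives 1 > 0. Violating.
Others report (13, 3): truth gives 0; report 21 gives 1 > 0. Violating.
Others report (3, 3): truth gives 0; no alternative beats it.
Others report (3, 11): truth gives 0; no alternative beats it.
(Checking all 16 profiles: 3 have a profitable deviation, 13 do not.)

3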